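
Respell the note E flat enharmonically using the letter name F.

Fbb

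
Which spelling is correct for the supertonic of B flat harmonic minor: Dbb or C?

Each scale degree takes a distinct letter name. Degree 2 of a scale on B must use the letter C.
C and Dbb are enharmonically the same pitch, but only C uses the letter C, so it is the correct spelling here.

C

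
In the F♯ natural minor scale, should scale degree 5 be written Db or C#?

C#

Each scale degree takes a distinct letter name. Degree 5 of a scale on F must use the letter C.
C# and Db are enharmonically the same pitch, but only C# uses the letter C, so it is the correct spelling here.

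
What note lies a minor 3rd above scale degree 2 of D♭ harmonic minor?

Gb

Scale degree 2 of Db harmonic minor is Eb.
A minor third (3 semitones) above Eb lands on the letter G, giving Gb.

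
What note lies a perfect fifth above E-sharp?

A fifth above E lands on the letter B.
A perfect fifth spans 7 semitones, so E# moves to pitch class 0. On the letter B that is B#.

B#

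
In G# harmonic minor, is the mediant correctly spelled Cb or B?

B

Each scale degree takes a distinct letter name. Degree 3 of a scale on G must use the letter B.
B and Cb are enharmonically the same pitch, but only B uses the letter B, so it is the correct spelling here.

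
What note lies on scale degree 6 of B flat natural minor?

The Bb natural minor scale runs Bb C Db Eb F Gb Ab.
Degree 6 is Gb.

Gb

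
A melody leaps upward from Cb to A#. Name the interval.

doubly augmented sixth

The letter names run C→A, a span of 5 letter steps, so the interval is some kind of sixth.
Cb to A# is 11 semitones. A major sixth is 9, so 11 makes it doubly augmented.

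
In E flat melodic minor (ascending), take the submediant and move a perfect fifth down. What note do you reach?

F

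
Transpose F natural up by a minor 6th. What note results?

A sixth above F lands on the letter D.
A minor sixth spans 8 semitones, so F moves to pitch class 1. On the letter D that is Db.

Db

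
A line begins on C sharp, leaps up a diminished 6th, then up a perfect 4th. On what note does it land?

Db

A diminished sixth up from C# is Ab (letter A, 7 semitones up).
A perfect fourth up from Ab is Db (letter D, 5 semitones up).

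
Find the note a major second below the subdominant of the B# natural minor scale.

D#

The subdominant of B# natural minor is E#.
A major second (2 semitones) below E# lands on the letter D, giving D#.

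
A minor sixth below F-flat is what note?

Ab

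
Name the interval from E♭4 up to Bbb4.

diminished fifth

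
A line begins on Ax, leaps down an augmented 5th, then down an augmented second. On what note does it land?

An augmented fifth down from A## is D# (letter D, 8 semitones down).
An augmented second down from D# is C (letter C, 3 semitones down).

C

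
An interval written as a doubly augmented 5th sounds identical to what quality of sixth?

A doubly augmented fifth spans 9 semitones.
A sixth spanning 9 semitones is major (the major sixth is 9).

major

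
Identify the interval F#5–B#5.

augmented fourth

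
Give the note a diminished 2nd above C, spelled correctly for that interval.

Dbb

A second above C lands on the letter D.
A diminished second spans 0 semitones, so C moves to pitch class 0. On the letter D that is Dbb.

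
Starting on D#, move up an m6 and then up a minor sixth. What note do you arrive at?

G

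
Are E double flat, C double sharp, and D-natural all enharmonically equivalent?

Ebb = pitch class 2 and C## = pitch class 2 and D = pitch class 2 — the same pitch class, so they are enharmonic equivalents.

Yes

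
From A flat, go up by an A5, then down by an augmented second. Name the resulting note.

Db

An augmented fifth up from Ab is E (letter E, 8 semitones up).
An augmented second down from E is Db (letter D, 3 semitones down).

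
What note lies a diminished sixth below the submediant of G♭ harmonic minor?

The submediant of Gb harmonic minor is Ebb.
A diminished sixth (7 semitones) below Ebb lands on the letter G, giving G.

G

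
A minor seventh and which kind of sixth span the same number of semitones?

augmented

A minor seventh spans 10 semitones.
A sixth spanning 10 semitones is augmented (the major sixth is 9).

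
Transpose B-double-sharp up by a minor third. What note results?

D##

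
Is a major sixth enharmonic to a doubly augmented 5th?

Yes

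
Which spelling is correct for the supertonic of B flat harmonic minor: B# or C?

C

Each scale degree takes a distinct letter name. Degree 2 of a scale on B must use the letter C.
C and B# are enharmonically the same pitch, but only C uses the letter C, so it is the correct spelling here.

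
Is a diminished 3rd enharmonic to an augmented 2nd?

No

A diminished third spans 2 semitones; an augmented second spans 3.
The spans differ, so they are not enharmonic equivalents.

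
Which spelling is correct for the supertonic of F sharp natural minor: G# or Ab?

G#

Each scale degree takes a distinct letter name. Degree 2 of a scale on F must use the letter G.
G# and Ab are enharmonically the same pitch, but only G# uses the letter G, so it is the correct spelling here.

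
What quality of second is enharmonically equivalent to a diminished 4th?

doubly augmented

A diminished fourth spans 4 semitones.
A second spanning 4 semitones is doubly augmented (the major second is 2).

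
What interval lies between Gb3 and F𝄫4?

diminished seventh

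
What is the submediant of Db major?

The Db major scale runs Db Eb F Gb Ab Bb C.
Degree 6 is Bb.

Bb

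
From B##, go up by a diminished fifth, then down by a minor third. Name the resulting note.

A diminished fifth up from B## is F## (letter F, 6 semitones up).
A minor third down from F## is D## (letter D, 3 semitones down).

D##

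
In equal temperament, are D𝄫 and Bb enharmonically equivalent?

No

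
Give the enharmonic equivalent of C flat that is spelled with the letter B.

Plain B sits at the same pitch as Cb, so on the letter B the same pitch needs a natural: B.

B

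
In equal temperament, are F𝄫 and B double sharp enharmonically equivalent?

No

Two spellings are enharmonically equivalent only if they share a pitch class.
Here Fbb → 3, B## → 1; 1 ≠ 3, so they are not.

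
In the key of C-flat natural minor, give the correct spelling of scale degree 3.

Ebb

The Cb natural minor scale runs Cb Db Ebb Fb Gb Abb Bbb.
Degree 3 is Ebb.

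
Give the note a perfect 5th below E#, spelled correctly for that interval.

A#

A fifth below E lands on the letter A.
A perfect fifth spans 7 semitones, so E# moves to pitch class 10. On the letter A that is A#.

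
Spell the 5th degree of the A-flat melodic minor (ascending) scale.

The Ab melodic minor (ascending) scale runs Ab Bb Cb Db Eb F G.
Degree 5 is Eb.

Eb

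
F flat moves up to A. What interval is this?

augmented third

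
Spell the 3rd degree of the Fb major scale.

Ab

The Fb major scale runs Fb Gb Ab Bbb Cb Db Eb.
Degree 3 is Ab.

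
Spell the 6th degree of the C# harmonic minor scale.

Degree 6 takes the letter 5 steps above C, which is A.
In harmonic minor, degree 6 sits 8 semitones above the tonic. C# + 8 semitones is pitch class 9, spelled on A as A.

A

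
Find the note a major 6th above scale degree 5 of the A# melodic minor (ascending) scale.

Scale degree 5 of A# melodic minor (ascending) is E#.
A major sixth (9 semitones) above E# lands on the letter C, giving C##.

C##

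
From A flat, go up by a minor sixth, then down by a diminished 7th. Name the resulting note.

G

A minor sixth up from Ab is Fb (letter F, 8 semitones up).
A diminished seventh down from Fb is G (letter G, 9 semitones down).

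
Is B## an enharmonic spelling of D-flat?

Yes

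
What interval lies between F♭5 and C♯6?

doubly augmented fifth

Counting letters F–G–A–B–C gives a fifth.
Fb→C# = 9 semitones, 2 wider than the perfect fifth (7), so doubly augmented.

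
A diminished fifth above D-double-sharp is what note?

A#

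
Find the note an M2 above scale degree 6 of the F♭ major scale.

Scale degree 6 of Fb major is Db.
A major second (2 semitones) above Db lands on the letter E, giving Eb.

Eb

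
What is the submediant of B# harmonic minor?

G#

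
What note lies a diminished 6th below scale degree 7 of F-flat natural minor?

Scale degree 7 of Fb natural minor is Ebb.
A diminished sixth (7 semitones) below Ebb lands on the letter G, giving G.

G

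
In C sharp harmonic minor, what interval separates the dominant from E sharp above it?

major sixth

The dominant of C# harmonic minor is G#.
G# up to E#: letters G→E make it a sixth; 9 semitones makes it major.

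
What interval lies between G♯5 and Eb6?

diminished sixth

The letter names run G→E, a span of 5 letter steps, so the interval is some kind of sixth.
G# to Eb is 7 semitones. A major sixth is 9, so 7 makes it diminished.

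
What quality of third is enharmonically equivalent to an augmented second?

minor

An augmented second spans 3 semitones.
A third spanning 3 semitones is minor (the major third is 4).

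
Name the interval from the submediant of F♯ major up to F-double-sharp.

The submediant of F# major is D#.
D# up to F##: letters D→F make it a third; 4 semitones makes it major.

major third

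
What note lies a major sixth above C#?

A sixth above C lands on the letter A.
A major sixth spans 9 semitones, so C# moves to pitch class 10. On the letter A that is A#.

A#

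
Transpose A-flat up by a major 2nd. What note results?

Bb

A second above A lands on the letter B.
A major second spans 2 semitones, so Ab moves to pitch class 10. On the letter B that is Bb.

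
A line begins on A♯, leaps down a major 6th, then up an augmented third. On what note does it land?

E##

A major sixth down from A# is C# (letter C, 9 semitones down).
An augmented third up from C# is E## (letter E, 5 semitones up).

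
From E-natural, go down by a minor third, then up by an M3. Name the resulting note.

E#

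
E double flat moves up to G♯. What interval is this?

doubly augmented third

Counting letters E–F–G gives a third.
Ebb→G# = 6 semitones, 2 wider than the major third (4), so doubly augmented.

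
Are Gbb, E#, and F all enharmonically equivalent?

Gbb = pitch class 5 and E# = pitch class 5 and F = pitch class 5 — the same pitch class, so they are enharmonic equivalents.

Yes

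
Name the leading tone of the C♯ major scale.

B#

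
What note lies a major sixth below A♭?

A down a major sixth is C, so the target letter is C.
From Ab, a major sixth is 9 semitones down: Cb.

Cb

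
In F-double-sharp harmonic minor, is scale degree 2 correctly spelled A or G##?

Each scale degree takes a distinct letter name. Degree 2 of a scale on F must use the letter G.
G## and A are enharmonically the same pitch, but only G## uses the letter G, so it is the correct spelling here.

G##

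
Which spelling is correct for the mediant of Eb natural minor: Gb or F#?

Each scale degree takes a distinct letter name. Degree 3 of a scale on E must use the letter G.
Gb and F# are enharmonically the same pitch, but only Gb uses the letter G, so it is the correct spelling here.

Gb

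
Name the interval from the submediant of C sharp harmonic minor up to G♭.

diminished seventh

The submediant of C# harmonic minor is A.
A up to Gb: letters A→G make it a seventh; 9 semitones makes it diminished.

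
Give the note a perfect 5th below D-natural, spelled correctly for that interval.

D down a perfect fifth is G, so the target letter is G.
From D, a perfect fifth is 7 semitones down: G.

G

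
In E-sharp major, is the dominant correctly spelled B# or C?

Each scale degree takes a distinct letter name. Degree 5 of a scale on E must use the letter B.
B# and C are enharmonically the same pitch, but only B# uses the letter B, so it is the correct spelling here.

B#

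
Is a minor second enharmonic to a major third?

A minor second spans 1 semitone; a major third spans 4.
The spans differ, so they are not enharmonic equivalents.

No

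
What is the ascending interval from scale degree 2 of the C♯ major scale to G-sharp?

perfect fourth

Scale degree 2 of C# major is D#.
D# up to G#: letters D→G make it a fourth; 5 semitones makes it perfect.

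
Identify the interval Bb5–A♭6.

minor seventh

The letter names run B→A, a span of 6 letter steps, so the interval is some kind of seventh.
Bb to Ab is 10 semitones. A major seventh is 11, so 10 makes it minor.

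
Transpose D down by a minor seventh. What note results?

E

D down a major seventh is Eb, so the target letter is E.
From D, a minor seventh is 10 semitones down: E.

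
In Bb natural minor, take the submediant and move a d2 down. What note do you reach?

The submediant of Bb natural minor is Gb.
A diminished second (0 semitones) below Gb lands on the letter F, giving F#.

F#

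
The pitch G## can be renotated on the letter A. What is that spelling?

Plain A sits at the same pitch as G##, so on the letter A the same pitch needs a natural: A.

A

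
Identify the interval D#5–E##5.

augmented second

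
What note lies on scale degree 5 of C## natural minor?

The C## natural minor scale runs C## D## E# F## G## A# B#.
Degree 5 is G##.

G##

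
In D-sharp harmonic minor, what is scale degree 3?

The D# harmonic minor scale runs D# E# F# G# A# B C##.
Degree 3 is F#.

F#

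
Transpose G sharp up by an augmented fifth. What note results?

D##

A fifth above G lands on the letter D.
An augmented fifth spans 8 semitones, so G# moves to pitch class 4. On the letter D that is D##.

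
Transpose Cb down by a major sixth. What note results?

Ebb

C down a major sixth is Eb, so the target letter is E.
From Cb, a major sixth is 9 semitones down: Ebb.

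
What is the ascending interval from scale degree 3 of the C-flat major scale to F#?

Scale degree 3 of Cb major is Eb.
Eb up to F#: letters E→F make it a second; 3 semitones makes it augmented.

augmented second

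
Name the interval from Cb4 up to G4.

augmented fifth

The letter names run C→G, a span of 4 letter steps, so the interval is some kind of fifth.
Cb to G is 8 semitones. A perfect fifth is 7, so 8 makes it augmented.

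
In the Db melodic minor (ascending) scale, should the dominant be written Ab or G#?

Ab

Each scale degree takes a distinct letter name. Degree 5 of a scale on D must use the letter A.
Ab and G# are enharmonically the same pitch, but only Ab uses the letter A, so it is the correct spelling here.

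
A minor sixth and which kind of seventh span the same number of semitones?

A minor sixth spans 8 semitones.
A seventh spanning 8 semitones is doubly diminished (the major seventh is 11).

doubly diminished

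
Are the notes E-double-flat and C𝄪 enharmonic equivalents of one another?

Ebb = pitch class 2 and C## = pitch class 2 — the same pitch class, so they are enharmonic equivalents.

Yes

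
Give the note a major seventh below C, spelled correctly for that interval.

A seventh below C lands on the letter D.
A major seventh spans 11 semitones, so C moves to pitch class 1. On the letter D that is Db.

Db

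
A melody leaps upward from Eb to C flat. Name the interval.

The letter names run E→C, a span of 5 letter steps, so the interval is some kind of sixth.
Eb to Cb is 8 semitones. A major sixth is 9, so 8 makes it minor.

minor sixth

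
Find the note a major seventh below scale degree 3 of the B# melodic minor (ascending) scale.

Scale degree 3 of B# melodic minor (ascending) is D#.
A major seventh (11 semitones) below D# lands on the letter E, giving E.

E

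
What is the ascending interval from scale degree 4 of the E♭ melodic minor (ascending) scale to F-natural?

major sixth

Scale degree 4 of Eb melodic minor (ascending) is Ab.
Ab up to F: letters A→F make it a sixth; 9 semitones makes it major.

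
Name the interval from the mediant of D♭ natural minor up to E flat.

major seventh

The mediant of Db natural minor is Fb.
Fb up to Eb: letters F→E make it a seventh; 11 semitones makes it major.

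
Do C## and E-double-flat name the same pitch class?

Yes

C## = pitch class 2 and Ebb = pitch class 2 — the same pitch class, so they are enharmonic equivalents.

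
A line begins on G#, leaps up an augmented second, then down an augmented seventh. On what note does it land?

An augmented second up from G# is A## (letter A, 3 semitones up).
An augmented seventh down from A## is B (letter B, 12 semitones down).

B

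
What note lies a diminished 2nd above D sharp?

Eb

D up a major second is E, so the target letter is E.
From D#, a diminished second is 0 semitones up: Eb.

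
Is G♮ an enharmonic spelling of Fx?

Yes

G = pitch class 7 and F## = pitch class 7 — the same pitch class, so they are enharmonic equivalents.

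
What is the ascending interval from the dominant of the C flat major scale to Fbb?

The dominant of Cb major is Gb.
Gb up to Fbb: letters G→F make it a seventh; 9 semitones makes it diminished.

diminished seventh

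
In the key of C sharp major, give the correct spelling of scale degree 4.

Degree 4 takes the letter 3 steps above C, which is F.
In major, degree 4 sits 5 semitones above the tonic. C# + 5 semitones is pitch class 6, spelled on F as F#.

F#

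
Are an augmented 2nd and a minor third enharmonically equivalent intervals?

Yes

An augmented second spans 3 semitones; a minor third spans 3.
They are enharmonically equivalent.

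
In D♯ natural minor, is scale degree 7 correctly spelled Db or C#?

Each scale degree takes a distinct letter name. Degree 7 of a scale on D must use the letter C.
C# and Db are enharmonically the same pitch, but only C# uses the letter C, so it is the correct spelling here.

C#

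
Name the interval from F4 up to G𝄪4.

doubly augmented second

Counting letters F–G gives a second.
F→G## = 4 semitones, 2 wider than the major second (2), so doubly augmented.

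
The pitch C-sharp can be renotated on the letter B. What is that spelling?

B##

Plain B sits 2 semitones below C#, so on the letter B the same pitch needs a double sharp: B##.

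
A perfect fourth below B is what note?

F#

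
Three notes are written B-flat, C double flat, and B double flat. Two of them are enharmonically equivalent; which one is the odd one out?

Bbb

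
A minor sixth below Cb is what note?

Eb

A sixth below C lands on the letter E.
A minor sixth spans 8 semitones, so Cb moves to pitch class 3. On the letter E that is Eb.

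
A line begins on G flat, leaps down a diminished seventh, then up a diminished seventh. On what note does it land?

A diminished seventh down from Gb is A (letter A, 9 semitones down).
A diminished seventh up from A is Gb (letter G, 9 semitones up).

Gb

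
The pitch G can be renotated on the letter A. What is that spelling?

Abb

Plain A sits 2 semitones above G, so on the letter A the same pitch needs a double flat: Abb.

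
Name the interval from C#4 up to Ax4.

Counting letters C–D–E–F–G–A gives a sixth.
C#→A## = 10 semitones, 1 wider than the major sixth (9), so augmented.

augmented sixth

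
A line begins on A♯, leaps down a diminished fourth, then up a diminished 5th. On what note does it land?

A diminished fourth down from A# is E## (letter E, 4 semitones down).
A diminished fifth up from E## is B# (letter B, 6 semitones up).

B#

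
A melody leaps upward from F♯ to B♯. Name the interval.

augmented fourth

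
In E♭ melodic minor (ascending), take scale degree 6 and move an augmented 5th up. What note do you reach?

G#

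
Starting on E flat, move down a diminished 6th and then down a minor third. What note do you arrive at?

E#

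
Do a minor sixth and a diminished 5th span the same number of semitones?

No

A minor sixth spans 8 semitones; a diminished fifth spans 6.
The spans differ, so they are not enharmonic equivalents.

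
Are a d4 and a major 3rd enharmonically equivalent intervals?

Yes

A diminished fourth spans 4 semitones; a major third spans 4.
They are enharmonically equivalent.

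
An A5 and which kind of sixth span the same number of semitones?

An augmented fifth spans 8 semitones.
A sixth spanning 8 semitones is minor (the major sixth is 9).

minor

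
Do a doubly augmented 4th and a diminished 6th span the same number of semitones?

Yes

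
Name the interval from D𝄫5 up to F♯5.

doubly augmented third

The letter names run D→F, a span of 2 letter steps, so the interval is some kind of third.
Dbb to F# is 6 semitones. A major third is 4, so 6 makes it doubly augmented.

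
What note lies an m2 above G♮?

A second above G lands on the letter A.
A minor second spans 1 semitone, so G moves to pitch class 8. On the letter A that is Ab.

Ab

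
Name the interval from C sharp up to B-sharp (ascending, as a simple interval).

major seventh

The letter names run C→B, a span of 6 letter steps, so the interval is some kind of seventh.
C# to B# is 11 semitones. A major seventh is 11, so 11 makes it major.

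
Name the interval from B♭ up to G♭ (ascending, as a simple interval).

Counting letters B–C–D–E–F–G gives a sixth.
Bb→Gb = 8 semitones, 1 narrower than the major sixth (9), so minor.

minor sixth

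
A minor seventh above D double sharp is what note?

C##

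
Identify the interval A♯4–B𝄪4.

augmented second

Counting letters A–B gives a second.
A#→B## = 3 semitones, 1 wider than the major second (2), so augmented.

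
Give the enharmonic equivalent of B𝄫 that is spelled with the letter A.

Bbb is pitch class 9. The letter A alone is pitch class 9.
Pitch class 9 on A needs no accidental: A.

A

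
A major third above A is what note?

C#

A third above A lands on the letter C.
A major third spans 4 semitones, so A moves to pitch class 1. On the letter C that is C#.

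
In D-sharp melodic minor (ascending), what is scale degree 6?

B#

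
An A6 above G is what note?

E#

G up a major sixth is E, so the target letter is E.
From G, an augmented sixth is 10 semitones up: E#.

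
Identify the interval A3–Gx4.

augmented seventh

Counting letters A–B–C–D–E–F–G gives a seventh.
A→G## = 12 semitones, 1 wider than the major seventh (11), so augmented.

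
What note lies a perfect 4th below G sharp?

A fourth below G lands on the letter D.
A perfect fourth spans 5 semitones, so G# moves to pitch class 3. On the letter D that is D#.

D#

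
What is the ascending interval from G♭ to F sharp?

The letter names run G→F, a span of 6 letter steps, so the interval is some kind of seventh.
Gb to F# is 12 semitones. A major seventh is 11, so 12 makes it augmented.

augmented seventh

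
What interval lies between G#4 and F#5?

minor seventh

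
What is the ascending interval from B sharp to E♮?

diminished fourth

The letter names run B→E, a span of 3 letter steps, so the interval is some kind of fourth.
B# to E is 4 semitones. A perfect fourth is 5, so 4 makes it diminished.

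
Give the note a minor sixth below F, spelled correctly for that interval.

A

A sixth below F lands on the letter A.
A minor sixth spans 8 semitones, so F moves to pitch class 9. On the letter A that is A.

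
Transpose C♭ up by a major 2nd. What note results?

Db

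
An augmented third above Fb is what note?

A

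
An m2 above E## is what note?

E up a major second is F#, so the target letter is F.
From E##, a minor second is 1 semitone up: F##.

F##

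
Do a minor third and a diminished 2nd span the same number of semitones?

A minor third spans 3 semitones; a diminished second spans 0.
The spans differ, so they are not enharmonic equivalents.

No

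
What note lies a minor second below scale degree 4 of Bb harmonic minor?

Scale degree 4 of Bb harmonic minor is Eb.
A minor second (1 semitone) below Eb lands on the letter D, giving D.

D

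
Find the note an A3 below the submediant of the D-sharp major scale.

The submediant of D# major is B#.
An augmented third (5 semitones) below B# lands on the letter G, giving G.

G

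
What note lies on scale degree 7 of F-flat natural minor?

Degree 7 takes the letter 6 steps above F, which is E.
In natural minor, degree 7 sits 10 semitones above the tonic. Fb + 10 semitones is pitch class 2, spelled on E as Ebb.

Ebb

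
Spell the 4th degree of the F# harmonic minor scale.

B

Degree 4 takes the letter 3 steps above F, which is B.
In harmonic minor, degree 4 sits 5 semitones above the tonic. F# + 5 semitones is pitch class 11, spelled on B as B.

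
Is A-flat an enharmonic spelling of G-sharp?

Yes

Ab = pitch class 8 and G# = pitch class 8 — the same pitch class, so they are enharmonic equivalents.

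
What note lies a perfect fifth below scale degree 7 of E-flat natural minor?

Scale degree 7 of Eb natural minor is Db.
A perfect fifth (7 semitones) below Db lands on the letter G, giving Gb.

Gb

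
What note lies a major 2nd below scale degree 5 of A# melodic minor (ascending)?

D#

Scale degree 5 of A# melodic minor (ascending) is E#.
A major second (2 semitones) below E# lands on the letter D, giving D#.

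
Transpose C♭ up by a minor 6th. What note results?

Abb

C up a major sixth is A, so the target letter is A.
From Cb, a minor sixth is 8 semitones up: Abb.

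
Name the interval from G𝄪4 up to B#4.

Counting letters G–A–B gives a third.
G##→B# = 3 semitones, 1 narrower than the major third (4), so minor.

minor third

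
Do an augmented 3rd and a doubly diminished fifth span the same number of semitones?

Yes

An augmented third spans 5 semitones; a doubly diminished fifth spans 5.
They are enharmonically equivalent.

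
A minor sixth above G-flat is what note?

A sixth above G lands on the letter E.
A minor sixth spans 8 semitones, so Gb moves to pitch class 2. On the letter E that is Ebb.

Ebb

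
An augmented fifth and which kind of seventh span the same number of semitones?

An augmented fifth spans 8 semitones.
A seventh spanning 8 semitones is doubly diminished (the major seventh is 11).

doubly diminished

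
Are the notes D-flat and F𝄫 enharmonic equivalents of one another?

Two spellings are enharmonically equivalent only if they share a pitch class.
Here Db → 1, Fbb → 3; 1 ≠ 3, so they are not.

No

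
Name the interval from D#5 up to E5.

Counting letters D–E gives a second.
D#→E = 1 semitone, 1 narrower than the major second (2), so minor.

minor second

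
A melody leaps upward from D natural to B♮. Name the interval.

major sixth

Counting letters D–E–F–G–A–B gives a sixth.
D→B = 9 semitones, exactly the major sixth.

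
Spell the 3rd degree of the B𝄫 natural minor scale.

The Bbb natural minor scale runs Bbb Cb Dbb Ebb Fb Gbb Abb.
Degree 3 is Dbb.

Dbb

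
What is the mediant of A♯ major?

C##

The A# major scale runs A# B# C## D# E# F## G##.
Degree 3 is C##.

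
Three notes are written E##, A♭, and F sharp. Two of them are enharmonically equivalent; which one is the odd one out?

Ab

In 12-tone equal temperament, enharmonic equivalents share a pitch class. E## is pitch class 6; Ab is pitch class 8; F# is pitch class 6.
E## and F# share pitch class 6, while Ab is pitch class 8.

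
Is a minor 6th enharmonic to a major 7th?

A minor sixth spans 8 semitones; a major seventh spans 11.
The spans differ, so they are not enharmonic equivalents.

No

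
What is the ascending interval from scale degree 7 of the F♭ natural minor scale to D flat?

Scale degree 7 of Fb natural minor is Ebb.
Ebb up to Db: letters E→D make it a seventh; 11 semitones makes it major.

major seventh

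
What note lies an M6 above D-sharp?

D up a major sixth is B, so the target letter is B.
From D#, a major sixth is 9 semitones up: B#.

B#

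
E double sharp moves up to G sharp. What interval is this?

Counting letters E–F–G gives a third.
E##→G# = 2 semitones, 2 narrower than the major third (4), so diminished.

diminished third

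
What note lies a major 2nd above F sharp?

G#

A second above F lands on the letter G.
A major second spans 2 semitones, so F# moves to pitch class 8. On the letter G that is G#.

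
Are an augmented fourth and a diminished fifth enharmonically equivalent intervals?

Yes

An augmented fourth spans 6 semitones; a diminished fifth spans 6.
They are enharmonically equivalent.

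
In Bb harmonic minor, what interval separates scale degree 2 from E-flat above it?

minor third

Scale degree 2 of Bb harmonic minor is C.
C up to Eb: letters C→E make it a third; 3 semitones makes it minor.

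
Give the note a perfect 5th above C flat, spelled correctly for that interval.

C up a perfect fifth is G, so the target letter is G.
From Cb, a perfect fifth is 7 semitones up: Gb.

Gb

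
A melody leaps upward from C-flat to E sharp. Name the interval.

The letter names run C→E, a span of 2 letter steps, so the interval is some kind of third.
Cb to E# is 6 semitones. A major third is 4, so 6 makes it doubly augmented.

doubly augmented third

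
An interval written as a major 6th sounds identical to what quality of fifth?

A major sixth spans 9 semitones.
A fifth spanning 9 semitones is doubly augmented (the perfect fifth is 7).

doubly augmented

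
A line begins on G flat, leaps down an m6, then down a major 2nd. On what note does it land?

Ab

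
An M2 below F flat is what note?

Ebb

A second below F lands on the letter E.
A major second spans 2 semitones, so Fb moves to pitch class 2. On the letter E that is Ebb.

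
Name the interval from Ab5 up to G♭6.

minor seventh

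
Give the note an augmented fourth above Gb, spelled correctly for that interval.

C

A fourth above G lands on the letter C.
An augmented fourth spans 6 semitones, so Gb moves to pitch class 0. On the letter C that is C.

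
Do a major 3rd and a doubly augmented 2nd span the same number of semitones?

A major third spans 4 semitones; a doubly augmented second spans 4.
They are enharmonically equivalent.

Yes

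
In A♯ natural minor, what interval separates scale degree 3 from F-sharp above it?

Scale degree 3 of A# natural minor is C#.
C# up to F#: letters C→F make it a fourth; 5 semitones makes it perfect.

perfect fourth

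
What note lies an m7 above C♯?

A seventh above C lands on the letter B.
A minor seventh spans 10 semitones, so C# moves to pitch class 11. On the letter B that is B.

B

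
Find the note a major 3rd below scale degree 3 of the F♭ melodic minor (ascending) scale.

Scale degree 3 of Fb melodic minor (ascending) is Abb.
A major third (4 semitones) below Abb lands on the letter F, giving Fbb.

Fbb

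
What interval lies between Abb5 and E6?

The letter names run A→E, a span of 4 letter steps, so the interval is some kind of fifth.
Abb to E is 9 semitones. A perfect fifth is 7, so 9 makes it doubly augmented.

doubly augmented fifth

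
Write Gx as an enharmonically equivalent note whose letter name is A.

A

G## is pitch class 9. The letter A alone is pitch class 9.
Pitch class 9 on A needs no accidental: A.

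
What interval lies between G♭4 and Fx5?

Counting letters G–A–B–C–D–E–F gives a seventh.
Gb→F## = 13 semitones, 2 wider than the major seventh (11), so doubly augmented.

doubly augmented seventh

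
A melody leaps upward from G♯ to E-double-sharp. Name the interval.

augmented sixth

The letter names run G→E, a span of 5 letter steps, so the interval is some kind of sixth.
G# to E## is 10 semitones. A major sixth is 9, so 10 makes it augmented.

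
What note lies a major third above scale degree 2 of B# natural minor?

Scale degree 2 of B# natural minor is C##.
A major third (4 semitones) above C## lands on the letter E, giving E##.

E##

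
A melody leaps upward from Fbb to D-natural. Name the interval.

doubly augmented sixth

Counting letters F–G–A–B–C–D gives a sixth.
Fbb→D = 11 semitones, 2 wider than the major sixth (9), so doubly augmented.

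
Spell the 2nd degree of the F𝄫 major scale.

Degree 2 takes the letter 1 step above F, which is G.
In major, degree 2 sits 2 semitones above the tonic. Fbb + 2 semitones is pitch class 5, spelled on G as Gbb.

Gbb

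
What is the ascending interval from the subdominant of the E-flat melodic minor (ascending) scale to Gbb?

diminished seventh

The subdominant of Eb melodic minor (ascending) is Ab.
Ab up to Gbb: letters A→G make it a seventh; 9 semitones makes it diminished.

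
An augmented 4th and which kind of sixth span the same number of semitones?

doubly diminished

An augmented fourth spans 6 semitones.
A sixth spanning 6 semitones is doubly diminished (the major sixth is 9).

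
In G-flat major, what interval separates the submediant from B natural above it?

augmented fifth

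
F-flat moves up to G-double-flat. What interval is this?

Counting letters F–G gives a second.
Fb→Gbb = 1 semitone, 1 narrower than the major second (2), so minor.

minor second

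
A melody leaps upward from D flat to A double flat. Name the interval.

diminished fifth

Counting letters D–E–F–G–A gives a fifth.
Db→Abb = 6 semitones, 1 narrower than the perfect fifth (7), so diminished.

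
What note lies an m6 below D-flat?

F

A sixth below D lands on the letter F.
A minor sixth spans 8 semitones, so Db moves to pitch class 5. On the letter F that is F.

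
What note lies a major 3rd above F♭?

Ab

A third above F lands on the letter A.
A major third spans 4 semitones, so Fb moves to pitch class 8. On the letter A that is Ab.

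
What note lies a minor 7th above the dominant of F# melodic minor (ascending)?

B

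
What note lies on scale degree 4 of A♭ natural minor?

Db

Degree 4 takes the letter 3 steps above A, which is D.
In natural minor, degree 4 sits 5 semitones above the tonic. Ab + 5 semitones is pitch class 1, spelled on D as Db.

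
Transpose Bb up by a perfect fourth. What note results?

Eb

A fourth above B lands on the letter E.
A perfect fourth spans 5 semitones, so Bb moves to pitch class 3. On the letter E that is Eb.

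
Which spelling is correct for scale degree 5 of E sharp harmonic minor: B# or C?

B#

Each scale degree takes a distinct letter name. Degree 5 of a scale on E must use the letter B.
B# and C are enharmonically the same pitch, but only B# uses the letter B, so it is the correct spelling here.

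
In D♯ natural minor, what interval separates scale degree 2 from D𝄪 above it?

major seventh

Scale degree 2 of D# natural minor is E#.
E# up to D##: letters E→D make it a seventh; 11 semitones makes it major.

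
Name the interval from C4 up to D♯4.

augmented second

Counting letters C–D gives a second.
C→D# = 3 semitones, 1 wider than the major second (2), so augmented.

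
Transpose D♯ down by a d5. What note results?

G##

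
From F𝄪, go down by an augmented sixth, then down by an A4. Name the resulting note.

Eb

An augmented sixth down from F## is A (letter A, 10 semitones down).
An augmented fourth down from A is Eb (letter E, 6 semitones down).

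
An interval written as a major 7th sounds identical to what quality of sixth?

doubly augmented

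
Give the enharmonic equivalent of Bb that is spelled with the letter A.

Bb is pitch class 10. The letter A alone is pitch class 9.
To reach pitch class 10 from A requires an offset of +1 semitone, i.e. sharp: A#.

A#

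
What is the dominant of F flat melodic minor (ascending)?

Cb

The Fb melodic minor (ascending) scale runs Fb Gb Abb Bbb Cb Db Eb.
Degree 5 is Cb.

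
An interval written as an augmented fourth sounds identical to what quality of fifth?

An augmented fourth spans 6 semitones.
A fifth spanning 6 semitones is diminished (the perfect fifth is 7).

diminished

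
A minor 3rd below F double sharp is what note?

F down a major third is Db, so the target letter is D.
From F##, a minor third is 3 semitones down: D##.

D##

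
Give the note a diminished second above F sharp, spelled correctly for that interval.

A second above F lands on the letter G.
A diminished second spans 0 semitones, so F# moves to pitch class 6. On the letter G that is Gb.

Gb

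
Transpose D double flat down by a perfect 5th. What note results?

A fifth below D lands on the letter G.
A perfect fifth spans 7 semitones, so Dbb moves to pitch class 5. On the letter G that is Gbb.

Gbb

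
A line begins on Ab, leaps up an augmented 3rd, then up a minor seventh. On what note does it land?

B

An augmented third up from Ab is C# (letter C, 5 semitones up).
A minor seventh up from C# is B (letter B, 10 semitones up).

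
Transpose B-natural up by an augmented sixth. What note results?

G##

B up a major sixth is G#, so the target letter is G.
From B, an augmented sixth is 10 semitones up: G##.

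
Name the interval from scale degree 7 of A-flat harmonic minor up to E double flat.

Scale degree 7 of Ab harmonic minor is G.
G up to Ebb: letters G→E make it a sixth; 7 semitones makes it diminished.

diminished sixth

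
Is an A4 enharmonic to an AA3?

An augmented fourth spans 6 semitones; a doubly augmented third spans 6.
They are enharmonically equivalent.

Yes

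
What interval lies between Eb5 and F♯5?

Counting letters E–F gives a second.
Eb→F# = 3 semitones, 1 wider than the major second (2), so augmented.

augmented second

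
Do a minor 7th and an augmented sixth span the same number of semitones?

Yes

A minor seventh spans 10 semitones; an augmented sixth spans 10.
They are enharmonically equivalent.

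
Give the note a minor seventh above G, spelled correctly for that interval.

F

G up a major seventh is F#, so the target letter is F.
From G, a minor seventh is 10 semitones up: F.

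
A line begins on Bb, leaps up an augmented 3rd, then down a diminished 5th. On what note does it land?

G##

An augmented third up from Bb is D# (letter D, 5 semitones up).
A diminished fifth down from D# is G## (letter G, 6 semitones down).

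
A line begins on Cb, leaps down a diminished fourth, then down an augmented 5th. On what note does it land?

Cb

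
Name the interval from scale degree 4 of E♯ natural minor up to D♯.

Scale degree 4 of E# natural minor is A#.
A# up to D#: letters A→D make it a fourth; 5 semitones makes it perfect.

perfect fourth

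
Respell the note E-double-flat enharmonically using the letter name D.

Ebb is pitch class 2. The letter D alone is pitch class 2.
Pitch class 2 on D needs no accidental: D.

D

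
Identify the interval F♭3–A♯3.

doubly augmented third

The letter names run F→A, a span of 2 letter steps, so the interval is some kind of third.
Fb to A# is 6 semitones. A major third is 4, so 6 makes it doubly augmented.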